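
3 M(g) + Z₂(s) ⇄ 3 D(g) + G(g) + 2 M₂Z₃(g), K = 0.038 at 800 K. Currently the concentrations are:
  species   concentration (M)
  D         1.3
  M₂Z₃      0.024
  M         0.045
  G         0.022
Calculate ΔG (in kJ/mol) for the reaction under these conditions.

(Z₂ is a pure solid — omitted from Q.)
Q = [D]³·[G]·[M₂Z₃]² / [M]³ = (1.3)³·(0.022)·(0.024)² / (0.045)³ = 0.306
ΔG = RT ln(Q/K) = (8.314 J mol⁻¹ K⁻¹)(800 K) × ln(0.306/0.038)
   = (6.651 kJ/mol)(2.086) = 13.9 kJ/mol
ΔG > 0, so the forward reaction is non-spontaneous (proceeds in reverse).

ΔG = 13.9 kJ/mol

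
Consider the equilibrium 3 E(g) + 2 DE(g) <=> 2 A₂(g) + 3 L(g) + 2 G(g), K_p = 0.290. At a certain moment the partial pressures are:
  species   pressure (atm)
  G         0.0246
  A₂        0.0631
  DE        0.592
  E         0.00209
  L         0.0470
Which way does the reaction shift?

to the right

Q_p = P(A₂)²·P(L)³·P(G)² / (P(E)³·P(DE)²) = (0.0631)²·(0.0470)³·(0.0246)² / ((0.00209)³·(0.592)²) = 0.0782
Q_p = 0.0782 < K_p = 0.290, so the forward reaction proceeds.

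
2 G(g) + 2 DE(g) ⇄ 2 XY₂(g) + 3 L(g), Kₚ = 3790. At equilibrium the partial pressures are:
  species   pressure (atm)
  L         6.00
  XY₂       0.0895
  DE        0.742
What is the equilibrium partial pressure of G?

P(G) = 0.0288 atm

At equilibrium, Kₚ = P(XY₂)²·P(L)³ / (P(G)²·P(DE)²) = 3790.
(0.0895)²·(6.00)³ / ((P(G))²·(0.742)²) = 3790
P(G)² = 8.29e-4 ⇒ P(G) = 0.0288 atm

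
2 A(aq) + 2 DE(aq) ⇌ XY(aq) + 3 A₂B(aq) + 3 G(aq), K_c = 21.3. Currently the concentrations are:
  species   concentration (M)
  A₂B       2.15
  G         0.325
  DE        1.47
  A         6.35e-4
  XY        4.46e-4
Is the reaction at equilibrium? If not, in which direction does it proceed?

Q_c = [XY]·[A₂B]³·[G]³ / ([A]²·[DE]²) = (4.46e-4)·(2.15)³·(0.325)³ / ((6.35e-4)²·(1.47)²) = 175
Q_c = 175 > K_c = 21.3, so the reverse reaction proceeds.

toward reactants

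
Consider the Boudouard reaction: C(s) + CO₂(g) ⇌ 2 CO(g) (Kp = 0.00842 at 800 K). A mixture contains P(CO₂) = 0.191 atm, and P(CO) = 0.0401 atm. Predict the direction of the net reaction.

(C is a pure solid — omitted from Qp.)
Qp = P(CO)² / P(CO₂) = (0.0401)² / (0.191) = 0.00842
Qp = 0.00842 = Kp, so the system is already at equilibrium.

neither direction; the system is at equilibrium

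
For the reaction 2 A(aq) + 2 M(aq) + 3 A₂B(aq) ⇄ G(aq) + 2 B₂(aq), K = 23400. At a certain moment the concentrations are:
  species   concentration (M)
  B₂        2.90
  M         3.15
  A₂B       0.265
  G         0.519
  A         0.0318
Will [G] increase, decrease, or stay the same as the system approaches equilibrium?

stay the same

Q = [G]·[B₂]² / ([A]²·[M]²·[A₂B]³) = (0.519)·(2.90)² / ((0.0318)²·(3.15)²·(0.265)³) = 23400
Q = 23400 = K; the system is at equilibrium.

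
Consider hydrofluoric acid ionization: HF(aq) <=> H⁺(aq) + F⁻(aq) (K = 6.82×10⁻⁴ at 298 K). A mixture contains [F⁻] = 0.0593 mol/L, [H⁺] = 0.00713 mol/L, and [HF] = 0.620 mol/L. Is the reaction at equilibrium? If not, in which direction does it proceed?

Q = [H⁺]·[F⁻] / [HF] = (0.00713)·(0.0593) / (0.620) = 6.82×10⁻⁴
Q = 6.82×10⁻⁴ = K, so the system is already at equilibrium.

no net change (already at equilibrium)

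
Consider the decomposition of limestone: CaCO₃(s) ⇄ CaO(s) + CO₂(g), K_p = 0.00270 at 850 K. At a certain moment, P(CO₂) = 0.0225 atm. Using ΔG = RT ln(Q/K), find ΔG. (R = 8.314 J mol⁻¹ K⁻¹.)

(CaCO₃, CaO are pure solids — omitted from Q_p.)
Q_p = P(CO₂) = 0.0225
ΔG = RT ln(Q_p/K_p) = (8.314 J mol⁻¹ K⁻¹)(850 K) × ln(0.0225/0.00270)
   = (7.067 kJ/mol)(2.120) = 15.0 kJ/mol
ΔG > 0, so the forward reaction is non-spontaneous (proceeds in reverse).

ΔG = 15.0 kJ/mol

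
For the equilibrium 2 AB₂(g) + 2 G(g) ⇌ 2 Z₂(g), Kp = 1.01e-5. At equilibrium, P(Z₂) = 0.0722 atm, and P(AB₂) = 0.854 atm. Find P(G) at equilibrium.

At equilibrium, Kp = P(Z₂)² / (P(AB₂)²·P(G)²) = 1.01e-5.
(0.0722)² / ((0.854)²·(P(G))²) = 1.01e-5
P(G)² = 708 ⇒ P(G) = 26.6 atm

P(G) = 26.6 atm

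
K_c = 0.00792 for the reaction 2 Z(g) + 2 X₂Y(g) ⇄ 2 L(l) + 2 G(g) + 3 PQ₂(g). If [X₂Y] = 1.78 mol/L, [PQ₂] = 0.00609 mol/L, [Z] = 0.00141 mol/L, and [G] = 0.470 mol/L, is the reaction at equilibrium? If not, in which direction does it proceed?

neither direction; the system is at equilibrium

(L is a pure liquid — omitted from Q_c.)
Q_c = [G]²·[PQ₂]³ / ([Z]²·[X₂Y]²) = (0.470)²·(0.00609)³ / ((0.00141)²·(1.78)²) = 0.00792
Q_c = 0.00792 = K_c, so the system is already at equilibrium.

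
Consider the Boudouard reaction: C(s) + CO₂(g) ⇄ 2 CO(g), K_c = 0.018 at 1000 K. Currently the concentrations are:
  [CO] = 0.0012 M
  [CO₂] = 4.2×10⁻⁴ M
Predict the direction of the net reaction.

(C is a pure solid — omitted from Q_c.)
Q_c = [CO]² / [CO₂] = (0.0012)² / (4.2×10⁻⁴) = 0.0034
Q_c = 0.0034 < K_c = 0.018, so the forward reaction proceeds.

to the right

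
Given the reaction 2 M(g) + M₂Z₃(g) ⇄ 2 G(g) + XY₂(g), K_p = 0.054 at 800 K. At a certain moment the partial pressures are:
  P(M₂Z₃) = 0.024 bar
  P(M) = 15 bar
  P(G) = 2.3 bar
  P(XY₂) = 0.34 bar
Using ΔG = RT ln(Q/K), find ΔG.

Q_p = P(G)²·P(XY₂) / (P(M)²·P(M₂Z₃)) = (2.3)²·(0.34) / ((15)²·(0.024)) = 0.333
ΔG = RT ln(Q_p/K_p) = (8.314 J mol⁻¹ K⁻¹)(800 K) × ln(0.333/0.054)
   = (6.651 kJ/mol)(1.819) = 12.1 kJ/mol
ΔG > 0, so the forward reaction is non-spontaneous (proceeds in reverse).

ΔG = 12.1 kJ/mol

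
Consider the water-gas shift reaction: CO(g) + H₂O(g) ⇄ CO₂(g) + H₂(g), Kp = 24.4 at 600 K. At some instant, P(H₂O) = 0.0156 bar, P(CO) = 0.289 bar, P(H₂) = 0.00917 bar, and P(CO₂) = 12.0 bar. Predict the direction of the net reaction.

Qp = P(CO₂)·P(H₂) / (P(CO)·P(H₂O)) = (12.0)·(0.00917) / ((0.289)·(0.0156)) = 24.4
Qp = 24.4 = Kp, so the system is already at equilibrium.

neither direction; the system is at equilibrium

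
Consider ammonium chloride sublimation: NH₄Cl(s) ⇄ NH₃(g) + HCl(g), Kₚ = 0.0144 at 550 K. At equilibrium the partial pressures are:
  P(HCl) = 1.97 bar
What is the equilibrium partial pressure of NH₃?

P(NH₃) = 0.00731 bar

(NH₄Cl is a pure solid — omitted from Kₚ.)
At equilibrium, Kₚ = P(NH₃)·P(HCl) = 0.0144.
(P(NH₃))·(1.97) = 0.0144
P(NH₃) = 0.00731 bar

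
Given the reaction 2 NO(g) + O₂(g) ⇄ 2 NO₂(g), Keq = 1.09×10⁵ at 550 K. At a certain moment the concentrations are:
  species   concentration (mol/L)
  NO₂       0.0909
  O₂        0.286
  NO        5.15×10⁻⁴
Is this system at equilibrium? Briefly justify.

yes, at equilibrium

Q = [NO₂]² / ([NO]²·[O₂]) = (0.0909)² / ((5.15×10⁻⁴)²·(0.286)) = 1.09×10⁵
Q = 1.09×10⁵ = Keq; the system is at equilibrium.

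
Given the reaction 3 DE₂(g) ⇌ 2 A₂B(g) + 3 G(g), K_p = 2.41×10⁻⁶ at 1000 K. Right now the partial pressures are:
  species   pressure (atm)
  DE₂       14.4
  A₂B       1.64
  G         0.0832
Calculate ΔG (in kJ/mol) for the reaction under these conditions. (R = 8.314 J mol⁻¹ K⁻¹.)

ΔG = -12.8 kJ/mol

Q_p = P(A₂B)²·P(G)³ / P(DE₂)³ = (1.64)²·(0.0832)³ / (14.4)³ = 5.19×10⁻⁷
ΔG = RT ln(Q_p/K_p) = (8.314 J mol⁻¹ K⁻¹)(1000 K) × ln(5.19×10⁻⁷/2.41×10⁻⁶)
   = (8.314 kJ/mol)(-1.535) = -12.8 kJ/mol
ΔG < 0, so the forward reaction is spontaneous (proceeds forward).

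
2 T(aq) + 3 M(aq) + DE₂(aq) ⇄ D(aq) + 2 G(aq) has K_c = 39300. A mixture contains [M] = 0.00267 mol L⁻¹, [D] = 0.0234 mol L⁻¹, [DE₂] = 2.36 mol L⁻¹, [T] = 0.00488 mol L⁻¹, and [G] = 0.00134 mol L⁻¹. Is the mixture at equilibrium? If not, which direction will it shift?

yes, at equilibrium

Q_c = [D]·[G]² / ([T]²·[M]³·[DE₂]) = (0.0234)·(0.00134)² / ((0.00488)²·(0.00267)³·(2.36)) = 39300
Q_c = 39300 = K_c; the system is at equilibrium.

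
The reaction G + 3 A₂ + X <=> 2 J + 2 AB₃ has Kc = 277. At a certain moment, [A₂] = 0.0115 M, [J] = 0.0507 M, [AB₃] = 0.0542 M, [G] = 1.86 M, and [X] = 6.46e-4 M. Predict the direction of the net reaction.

Qc = [J]²·[AB₃]² / ([G]·[A₂]³·[X]) = (0.0507)²·(0.0542)² / ((1.86)·(0.0115)³·(6.46e-4)) = 4130
Qc = 4130 > Kc = 277, so the reverse reaction proceeds.

to the left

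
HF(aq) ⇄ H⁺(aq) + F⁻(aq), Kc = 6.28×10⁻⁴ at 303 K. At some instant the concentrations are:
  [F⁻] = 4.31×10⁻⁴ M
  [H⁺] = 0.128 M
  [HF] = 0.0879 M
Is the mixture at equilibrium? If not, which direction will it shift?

Qc = [H⁺]·[F⁻] / [HF] = (0.128)·(4.31×10⁻⁴) / (0.0879) = 6.28×10⁻⁴
Qc = 6.28×10⁻⁴ = Kc; the system is at equilibrium.

yes, at equilibrium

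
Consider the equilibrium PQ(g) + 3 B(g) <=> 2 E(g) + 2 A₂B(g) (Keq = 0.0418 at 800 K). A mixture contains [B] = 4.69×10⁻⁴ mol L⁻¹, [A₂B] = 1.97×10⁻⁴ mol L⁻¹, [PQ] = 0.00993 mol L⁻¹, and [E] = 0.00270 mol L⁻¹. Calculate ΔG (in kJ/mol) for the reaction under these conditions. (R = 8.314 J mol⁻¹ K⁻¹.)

Q = [E]²·[A₂B]² / ([PQ]·[B]³) = (0.00270)²·(1.97×10⁻⁴)² / ((0.00993)·(4.69×10⁻⁴)³) = 0.276
ΔG = RT ln(Q/Keq) = (8.314 J mol⁻¹ K⁻¹)(800 K) × ln(0.276/0.0418)
   = (6.651 kJ/mol)(1.888) = 12.6 kJ/mol
ΔG > 0, so the forward reaction is non-spontaneous (proceeds in reverse).

ΔG = 12.6 kJ/mol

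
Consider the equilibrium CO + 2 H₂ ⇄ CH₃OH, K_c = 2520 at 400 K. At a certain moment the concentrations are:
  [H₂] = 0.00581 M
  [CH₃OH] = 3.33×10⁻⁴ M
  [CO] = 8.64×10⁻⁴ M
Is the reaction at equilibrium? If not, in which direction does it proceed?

toward reactants

Q_c = [CH₃OH] / ([CO]·[H₂]²) = (3.33×10⁻⁴) / ((8.64×10⁻⁴)·(0.00581)²) = 11400
Q_c = 11400 > K_c = 2520, so the reverse reaction proceeds.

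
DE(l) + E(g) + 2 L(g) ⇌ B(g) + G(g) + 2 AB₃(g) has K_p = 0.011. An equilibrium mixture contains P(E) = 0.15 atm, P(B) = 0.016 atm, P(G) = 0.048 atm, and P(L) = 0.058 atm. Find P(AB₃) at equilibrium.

P(AB₃) = 0.085 atm

(DE is a pure liquid — omitted from K_p.)
At equilibrium, K_p = P(B)·P(G)·P(AB₃)² / (P(E)·P(L)²) = 0.011.
(0.016)·(0.048)·(P(AB₃))² / ((0.15)·(0.058)²) = 0.011
P(AB₃)² = 0.00723 ⇒ P(AB₃) = 0.085 atm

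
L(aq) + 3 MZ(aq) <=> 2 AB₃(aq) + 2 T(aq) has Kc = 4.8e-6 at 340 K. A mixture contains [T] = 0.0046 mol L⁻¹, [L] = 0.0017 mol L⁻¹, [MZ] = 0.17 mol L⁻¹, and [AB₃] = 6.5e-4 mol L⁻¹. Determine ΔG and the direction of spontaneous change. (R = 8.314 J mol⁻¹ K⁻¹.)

ΔG = -4.24 kJ/mol; the forward reaction is spontaneous

Qc = [AB₃]²·[T]² / ([L]·[MZ]³) = (6.5e-4)²·(0.0046)² / ((0.0017)·(0.17)³) = 1.07e-6
ΔG = RT ln(Qc/Kc) = (8.314 J mol⁻¹ K⁻¹)(340 K) × ln(1.07e-6/4.8e-6)
   = (2.827 kJ/mol)(-1.501) = -4.24 kJ/mol
ΔG < 0, so the forward reaction is spontaneous (proceeds forward).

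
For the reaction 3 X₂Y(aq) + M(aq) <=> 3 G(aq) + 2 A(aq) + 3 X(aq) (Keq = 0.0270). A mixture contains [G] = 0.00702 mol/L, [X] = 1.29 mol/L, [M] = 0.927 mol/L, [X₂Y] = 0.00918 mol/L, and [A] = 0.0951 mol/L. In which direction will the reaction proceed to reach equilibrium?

toward products

Q = [G]³·[A]²·[X]³ / ([X₂Y]³·[M]) = (0.00702)³·(0.0951)²·(1.29)³ / ((0.00918)³·(0.927)) = 0.00937
Q = 0.00937 < Keq = 0.0270, so the forward reaction proceeds.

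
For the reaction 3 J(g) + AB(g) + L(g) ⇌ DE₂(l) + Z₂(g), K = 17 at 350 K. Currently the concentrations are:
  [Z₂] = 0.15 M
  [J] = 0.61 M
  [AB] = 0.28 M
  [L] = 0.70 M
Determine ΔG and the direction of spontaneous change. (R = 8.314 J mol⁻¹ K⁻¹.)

(DE₂ is a pure liquid — omitted from Q.)
Q = [Z₂] / ([J]³·[AB]·[L]) = (0.15) / ((0.61)³·(0.28)·(0.70)) = 3.37
ΔG = RT ln(Q/K) = (8.314 J mol⁻¹ K⁻¹)(350 K) × ln(3.37/17)
   = (2.910 kJ/mol)(-1.618) = -4.71 kJ/mol
ΔG < 0, so the forward reaction is spontaneous (proceeds forward).

ΔG = -4.71 kJ/mol; the forward reaction is spontaneous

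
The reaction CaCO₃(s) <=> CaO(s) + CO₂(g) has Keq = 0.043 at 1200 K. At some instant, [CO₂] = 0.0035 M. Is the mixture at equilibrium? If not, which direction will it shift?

no; Q < K, reaction proceeds forward

(CaCO₃, CaO are pure solids — omitted from Q.)
Q = [CO₂] = 0.0035
Q = 0.0035 < Keq = 0.043: net forward reaction.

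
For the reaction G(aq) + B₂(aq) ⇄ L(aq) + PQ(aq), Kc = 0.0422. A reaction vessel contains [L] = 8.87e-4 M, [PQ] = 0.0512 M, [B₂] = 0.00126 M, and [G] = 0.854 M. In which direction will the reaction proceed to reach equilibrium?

neither direction; the system is at equilibrium

Qc = [L]·[PQ] / ([G]·[B₂]) = (8.87e-4)·(0.0512) / ((0.854)·(0.00126)) = 0.0422
Qc = 0.0422 = Kc, so the system is already at equilibrium.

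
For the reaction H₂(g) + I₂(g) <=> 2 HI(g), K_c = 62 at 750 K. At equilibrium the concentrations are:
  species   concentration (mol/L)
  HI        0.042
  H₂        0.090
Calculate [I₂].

At equilibrium, K_c = [HI]² / ([H₂]·[I₂]) = 62.
(0.042)² / ((0.090)·([I₂])) = 62
[I₂] = 3.16×10⁻⁴ = 3.2×10⁻⁴ mol/L

[I₂] = 3.2×10⁻⁴ mol/L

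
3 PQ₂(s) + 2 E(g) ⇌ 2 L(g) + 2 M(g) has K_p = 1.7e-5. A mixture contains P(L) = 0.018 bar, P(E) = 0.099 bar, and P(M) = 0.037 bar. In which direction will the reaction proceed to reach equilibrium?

(PQ₂ is a pure solid — omitted from Q_p.)
Q_p = P(L)²·P(M)² / P(E)² = (0.018)²·(0.037)² / (0.099)² = 4.5e-5
Q_p = 4.5e-5 > K_p = 1.7e-5, so the reverse reaction proceeds.

reverse (toward reactants)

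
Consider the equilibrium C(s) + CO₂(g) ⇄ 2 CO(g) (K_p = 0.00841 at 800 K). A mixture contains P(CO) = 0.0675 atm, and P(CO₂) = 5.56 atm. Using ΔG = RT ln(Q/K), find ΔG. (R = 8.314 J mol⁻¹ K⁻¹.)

(C is a pure solid — omitted from Q_p.)
Q_p = P(CO)² / P(CO₂) = (0.0675)² / (5.56) = 8.19e-4
ΔG = RT ln(Q_p/K_p) = (8.314 J mol⁻¹ K⁻¹)(800 K) × ln(8.19e-4/0.00841)
   = (6.651 kJ/mol)(-2.329) = -15.5 kJ/mol
ΔG < 0, so the forward reaction is spontaneous (proceeds forward).

ΔG = -15.5 kJ/mol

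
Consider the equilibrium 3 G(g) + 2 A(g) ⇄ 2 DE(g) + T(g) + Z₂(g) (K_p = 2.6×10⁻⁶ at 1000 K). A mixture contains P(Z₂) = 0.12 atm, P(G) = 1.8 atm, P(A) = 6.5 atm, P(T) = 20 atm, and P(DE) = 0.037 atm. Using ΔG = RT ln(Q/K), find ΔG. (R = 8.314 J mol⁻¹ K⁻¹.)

Q_p = P(DE)²·P(T)·P(Z₂) / (P(G)³·P(A)²) = (0.037)²·(20)·(0.12) / ((1.8)³·(6.5)²) = 1.33×10⁻⁵
ΔG = RT ln(Q_p/K_p) = (8.314 J mol⁻¹ K⁻¹)(1000 K) × ln(1.33×10⁻⁵/2.6×10⁻⁶)
   = (8.314 kJ/mol)(1.632) = 13.6 kJ/mol
ΔG > 0, so the forward reaction is non-spontaneous (proceeds in reverse).

ΔG = 13.6 kJ/mol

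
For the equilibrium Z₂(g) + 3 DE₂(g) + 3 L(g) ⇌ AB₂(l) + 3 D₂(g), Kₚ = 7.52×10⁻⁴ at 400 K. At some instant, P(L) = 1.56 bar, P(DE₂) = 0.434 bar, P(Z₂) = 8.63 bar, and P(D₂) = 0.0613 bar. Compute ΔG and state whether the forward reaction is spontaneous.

(AB₂ is a pure liquid — omitted from Qₚ.)
Qₚ = P(D₂)³ / (P(Z₂)·P(DE₂)³·P(L)³) = (0.0613)³ / ((8.63)·(0.434)³·(1.56)³) = 8.60×10⁻⁵
ΔG = RT ln(Qₚ/Kₚ) = (8.314 J mol⁻¹ K⁻¹)(400 K) × ln(8.60×10⁻⁵/7.52×10⁻⁴)
   = (3.326 kJ/mol)(-2.168) = -7.21 kJ/mol
ΔG < 0, so the forward reaction is spontaneous (proceeds forward).

ΔG = -7.21 kJ/mol; the forward reaction is spontaneous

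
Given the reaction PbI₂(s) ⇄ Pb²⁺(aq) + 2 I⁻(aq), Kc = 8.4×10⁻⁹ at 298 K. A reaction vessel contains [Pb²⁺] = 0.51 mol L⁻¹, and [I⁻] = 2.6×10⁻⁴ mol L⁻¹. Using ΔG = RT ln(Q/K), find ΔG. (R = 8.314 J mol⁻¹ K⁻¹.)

(PbI₂ is a pure solid — omitted from Qc.)
Qc = [Pb²⁺]·[I⁻]² = (0.51)·(2.6×10⁻⁴)² = 3.45×10⁻⁸
ΔG = RT ln(Qc/Kc) = (8.314 J mol⁻¹ K⁻¹)(298 K) × ln(3.45×10⁻⁸/8.4×10⁻⁹)
   = (2.478 kJ/mol)(1.413) = 3.50 kJ/mol
ΔG > 0, so the forward reaction is non-spontaneous (proceeds in reverse).

ΔG = 3.50 kJ/mol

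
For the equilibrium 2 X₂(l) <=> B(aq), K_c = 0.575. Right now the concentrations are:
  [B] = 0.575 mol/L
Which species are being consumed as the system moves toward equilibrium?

none (at equilibrium)

(X₂ is a pure liquid — omitted from Q_c.)
Q_c = [B] = 0.575
Q_c = 0.575 = K_c; the system is at equilibrium.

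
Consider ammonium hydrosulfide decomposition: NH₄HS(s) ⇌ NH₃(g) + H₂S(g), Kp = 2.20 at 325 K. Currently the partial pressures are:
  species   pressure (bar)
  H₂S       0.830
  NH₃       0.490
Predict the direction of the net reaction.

to the right

(NH₄HS is a pure solid — omitted from Qp.)
Qp = P(NH₃)·P(H₂S) = (0.490)·(0.830) = 0.407
Qp = 0.407 < Kp = 2.20, so the forward reaction proceeds.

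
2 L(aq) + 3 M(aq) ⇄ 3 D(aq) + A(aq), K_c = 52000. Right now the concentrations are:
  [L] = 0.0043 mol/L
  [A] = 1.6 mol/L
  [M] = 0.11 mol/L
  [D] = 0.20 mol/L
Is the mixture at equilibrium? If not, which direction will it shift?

Q_c = [D]³·[A] / ([L]²·[M]³) = (0.20)³·(1.6) / ((0.0043)²·(0.11)³) = 5.2e5
Q_c = 5.2e5 > K_c = 52000: net reverse reaction.

no; Q > K, reaction proceeds in reverse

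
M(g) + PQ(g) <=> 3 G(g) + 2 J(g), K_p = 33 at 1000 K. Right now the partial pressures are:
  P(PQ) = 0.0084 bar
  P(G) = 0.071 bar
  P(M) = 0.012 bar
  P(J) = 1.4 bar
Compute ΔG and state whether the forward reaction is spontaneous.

Q_p = P(G)³·P(J)² / (P(M)·P(PQ)) = (0.071)³·(1.4)² / ((0.012)·(0.0084)) = 6.96
ΔG = RT ln(Q_p/K_p) = (8.314 J mol⁻¹ K⁻¹)(1000 K) × ln(6.96/33)
   = (8.314 kJ/mol)(-1.556) = -12.9 kJ/mol
ΔG < 0, so the forward reaction is spontaneous (proceeds forward).

ΔG = -12.9 kJ/mol; the forward reaction is spontaneous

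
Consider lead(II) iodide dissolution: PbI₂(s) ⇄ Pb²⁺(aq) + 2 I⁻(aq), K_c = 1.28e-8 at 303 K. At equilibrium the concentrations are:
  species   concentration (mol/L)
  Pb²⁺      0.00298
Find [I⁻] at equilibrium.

[I⁻] = 0.00207 mol/L

(PbI₂ is a pure solid — omitted from K_c.)
At equilibrium, K_c = [Pb²⁺]·[I⁻]² = 1.28e-8.
(0.00298)·([I⁻])² = 1.28e-8
[I⁻]² = 4.30e-6 ⇒ [I⁻] = 0.00207 mol/L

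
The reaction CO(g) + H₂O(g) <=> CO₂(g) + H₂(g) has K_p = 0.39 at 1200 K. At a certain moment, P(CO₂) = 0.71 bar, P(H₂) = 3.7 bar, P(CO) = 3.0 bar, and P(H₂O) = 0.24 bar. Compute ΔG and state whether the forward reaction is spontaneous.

ΔG = 22.3 kJ/mol; the forward reaction is non-spontaneous

Q_p = P(CO₂)·P(H₂) / (P(CO)·P(H₂O)) = (0.71)·(3.7) / ((3.0)·(0.24)) = 3.65
ΔG = RT ln(Q_p/K_p) = (8.314 J mol⁻¹ K⁻¹)(1200 K) × ln(3.65/0.39)
   = (9.977 kJ/mol)(2.236) = 22.3 kJ/mol
ΔG > 0, so the forward reaction is non-spontaneous (proceeds in reverse).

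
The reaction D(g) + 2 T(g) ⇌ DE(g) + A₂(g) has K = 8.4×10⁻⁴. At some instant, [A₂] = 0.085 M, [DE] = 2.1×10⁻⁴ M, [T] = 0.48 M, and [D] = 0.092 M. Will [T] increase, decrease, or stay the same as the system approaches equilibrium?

stay the same

Q = [DE]·[A₂] / ([D]·[T]²) = (2.1×10⁻⁴)·(0.085) / ((0.092)·(0.48)²) = 8.4×10⁻⁴
Q = 8.4×10⁻⁴ = K; the system is at equilibrium.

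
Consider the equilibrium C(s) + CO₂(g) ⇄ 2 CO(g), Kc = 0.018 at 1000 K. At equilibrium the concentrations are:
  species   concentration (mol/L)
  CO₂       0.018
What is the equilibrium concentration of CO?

(C is a pure solid — omitted from Kc.)
At equilibrium, Kc = [CO]² / [CO₂] = 0.018.
([CO])² / (0.018) = 0.018
[CO]² = 3.24e-4 ⇒ [CO] = 0.018 mol/L

[CO] = 0.018 mol/L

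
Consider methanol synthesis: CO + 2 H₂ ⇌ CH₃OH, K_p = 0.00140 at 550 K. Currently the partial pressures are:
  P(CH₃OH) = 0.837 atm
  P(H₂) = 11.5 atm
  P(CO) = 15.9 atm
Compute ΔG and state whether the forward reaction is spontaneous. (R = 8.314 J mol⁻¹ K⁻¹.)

Q_p = P(CH₃OH) / (P(CO)·P(H₂)²) = (0.837) / ((15.9)·(11.5)²) = 3.98×10⁻⁴
ΔG = RT ln(Q_p/K_p) = (8.314 J mol⁻¹ K⁻¹)(550 K) × ln(3.98×10⁻⁴/0.00140)
   = (4.573 kJ/mol)(-1.258) = -5.75 kJ/mol
ΔG < 0, so the forward reaction is spontaneous (proceeds forward).

ΔG = -5.75 kJ/mol; the forward reaction is spontaneous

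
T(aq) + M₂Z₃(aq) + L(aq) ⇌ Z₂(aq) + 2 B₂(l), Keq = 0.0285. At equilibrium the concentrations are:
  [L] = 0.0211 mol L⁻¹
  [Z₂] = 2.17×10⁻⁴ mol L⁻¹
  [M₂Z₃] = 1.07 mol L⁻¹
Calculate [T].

[T] = 0.337 mol L⁻¹

(B₂ is a pure liquid — omitted from Keq.)
At equilibrium, Keq = [Z₂] / ([T]·[M₂Z₃]·[L]) = 0.0285.
(2.17×10⁻⁴) / (([T])·(1.07)·(0.0211)) = 0.0285
[T] = 0.337 mol L⁻¹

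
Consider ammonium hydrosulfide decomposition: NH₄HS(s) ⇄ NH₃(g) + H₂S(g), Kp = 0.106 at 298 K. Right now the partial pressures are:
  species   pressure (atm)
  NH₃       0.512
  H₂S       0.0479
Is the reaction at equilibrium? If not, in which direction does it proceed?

toward products

(NH₄HS is a pure solid — omitted from Qp.)
Qp = P(NH₃)·P(H₂S) = (0.512)·(0.0479) = 0.0245
Qp = 0.0245 < Kp = 0.106, so the forward reaction proceeds.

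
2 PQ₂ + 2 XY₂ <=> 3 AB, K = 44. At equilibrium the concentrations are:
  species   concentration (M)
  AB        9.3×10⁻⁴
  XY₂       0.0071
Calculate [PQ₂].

At equilibrium, K = [AB]³ / ([PQ₂]²·[XY₂]²) = 44.
(9.3×10⁻⁴)³ / (([PQ₂])²·(0.0071)²) = 44
[PQ₂]² = 3.63×10⁻⁷ ⇒ [PQ₂] = 6.0×10⁻⁴ M

[PQ₂] = 6.0×10⁻⁴ M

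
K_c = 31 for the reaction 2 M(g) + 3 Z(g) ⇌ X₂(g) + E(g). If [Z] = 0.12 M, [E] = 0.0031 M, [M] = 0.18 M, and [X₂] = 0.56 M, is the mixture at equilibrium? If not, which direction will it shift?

yes, at equilibrium

Q_c = [X₂]·[E] / ([M]²·[Z]³) = (0.56)·(0.0031) / ((0.18)²·(0.12)³) = 31
Q_c = 31 = K_c; the system is at equilibrium.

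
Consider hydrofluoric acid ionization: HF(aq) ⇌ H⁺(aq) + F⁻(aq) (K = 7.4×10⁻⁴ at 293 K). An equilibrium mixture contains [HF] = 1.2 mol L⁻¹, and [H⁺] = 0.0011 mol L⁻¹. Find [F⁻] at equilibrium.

[F⁻] = 0.81 mol L⁻¹

At equilibrium, K = [H⁺]·[F⁻] / [HF] = 7.4×10⁻⁴.
(0.0011)·([F⁻]) / (1.2) = 7.4×10⁻⁴
[F⁻] = 0.807 = 0.81 mol L⁻¹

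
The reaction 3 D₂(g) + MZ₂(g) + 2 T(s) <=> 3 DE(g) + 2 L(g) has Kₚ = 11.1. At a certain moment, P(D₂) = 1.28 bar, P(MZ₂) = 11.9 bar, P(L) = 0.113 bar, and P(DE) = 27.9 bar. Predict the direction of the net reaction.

(T is a pure solid — omitted from Qₚ.)
Qₚ = P(DE)³·P(L)² / (P(D₂)³·P(MZ₂)) = (27.9)³·(0.113)² / ((1.28)³·(11.9)) = 11.1
Qₚ = 11.1 = Kₚ, so the system is already at equilibrium.

no net change (already at equilibrium)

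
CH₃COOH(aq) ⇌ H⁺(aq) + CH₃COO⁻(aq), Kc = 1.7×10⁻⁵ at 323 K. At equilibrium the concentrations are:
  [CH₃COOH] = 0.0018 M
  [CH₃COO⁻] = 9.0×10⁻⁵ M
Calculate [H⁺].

[H⁺] = 3.4×10⁻⁴ M

At equilibrium, Kc = [H⁺]·[CH₃COO⁻] / [CH₃COOH] = 1.7×10⁻⁵.
([H⁺])·(9.0×10⁻⁵) / (0.0018) = 1.7×10⁻⁵
[H⁺] = 3.40×10⁻⁴ = 3.4×10⁻⁴ M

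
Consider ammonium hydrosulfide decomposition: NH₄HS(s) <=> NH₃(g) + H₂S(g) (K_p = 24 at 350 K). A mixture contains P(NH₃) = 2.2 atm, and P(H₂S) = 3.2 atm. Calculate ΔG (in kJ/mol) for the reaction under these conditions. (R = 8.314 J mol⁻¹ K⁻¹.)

(NH₄HS is a pure solid — omitted from Q_p.)
Q_p = P(NH₃)·P(H₂S) = (2.2)·(3.2) = 7.04
ΔG = RT ln(Q_p/K_p) = (8.314 J mol⁻¹ K⁻¹)(350 K) × ln(7.04/24)
   = (2.910 kJ/mol)(-1.226) = -3.57 kJ/mol
ΔG < 0, so the forward reaction is spontaneous (proceeds forward).

ΔG = -3.57 kJ/mol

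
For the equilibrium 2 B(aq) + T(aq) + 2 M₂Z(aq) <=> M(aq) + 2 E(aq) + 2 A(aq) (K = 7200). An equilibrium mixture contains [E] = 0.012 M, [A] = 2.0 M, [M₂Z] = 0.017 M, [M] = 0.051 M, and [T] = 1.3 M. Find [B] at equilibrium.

[B] = 0.0033 M

At equilibrium, K = [M]·[E]²·[A]² / ([B]²·[T]·[M₂Z]²) = 7200.
(0.051)·(0.012)²·(2.0)² / (([B])²·(1.3)·(0.017)²) = 7200
[B]² = 1.09×10⁻⁵ ⇒ [B] = 0.0033 M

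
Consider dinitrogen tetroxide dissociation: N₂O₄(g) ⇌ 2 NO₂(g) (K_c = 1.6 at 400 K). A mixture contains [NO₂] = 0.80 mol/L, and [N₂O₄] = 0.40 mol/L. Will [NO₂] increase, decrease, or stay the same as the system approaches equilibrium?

Q_c = [NO₂]² / [N₂O₄] = (0.80)² / (0.40) = 1.6
Q_c = 1.6 = K_c; the system is at equilibrium.

stay the same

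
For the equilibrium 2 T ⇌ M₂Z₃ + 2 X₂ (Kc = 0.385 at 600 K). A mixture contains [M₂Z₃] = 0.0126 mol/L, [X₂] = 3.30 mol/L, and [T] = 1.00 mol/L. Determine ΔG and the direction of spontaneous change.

Qc = [M₂Z₃]·[X₂]² / [T]² = (0.0126)·(3.30)² / (1.00)² = 0.137
ΔG = RT ln(Qc/Kc) = (8.314 J mol⁻¹ K⁻¹)(600 K) × ln(0.137/0.385)
   = (4.988 kJ/mol)(-1.033) = -5.15 kJ/mol
ΔG < 0, so the forward reaction is spontaneous (proceeds forward).

ΔG = -5.15 kJ/mol; the forward reaction is spontaneous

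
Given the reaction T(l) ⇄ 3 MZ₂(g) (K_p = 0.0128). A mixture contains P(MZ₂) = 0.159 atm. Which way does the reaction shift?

to the right

(T is a pure liquid — omitted from Q_p.)
Q_p = P(MZ₂)³ = (0.159)³ = 0.00402
Q_p = 0.00402 < K_p = 0.0128, so the forward reaction proceeds.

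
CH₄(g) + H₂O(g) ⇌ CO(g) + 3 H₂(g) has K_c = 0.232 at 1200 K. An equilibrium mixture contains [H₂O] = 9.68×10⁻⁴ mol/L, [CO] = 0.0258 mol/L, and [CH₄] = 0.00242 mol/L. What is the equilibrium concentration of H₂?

At equilibrium, K_c = [CO]·[H₂]³ / ([CH₄]·[H₂O]) = 0.232.
(0.0258)·([H₂])³ / ((0.00242)·(9.68×10⁻⁴)) = 0.232
[H₂]³ = 2.11×10⁻⁵ ⇒ [H₂] = 0.0276 mol/L

[H₂] = 0.0276 mol/L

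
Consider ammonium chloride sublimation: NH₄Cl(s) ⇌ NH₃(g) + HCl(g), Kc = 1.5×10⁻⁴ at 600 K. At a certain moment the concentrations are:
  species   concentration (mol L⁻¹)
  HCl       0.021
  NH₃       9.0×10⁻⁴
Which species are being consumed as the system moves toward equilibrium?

NH₄Cl (reactants)

(NH₄Cl is a pure solid — omitted from Qc.)
Qc = [NH₃]·[HCl] = (9.0×10⁻⁴)·(0.021) = 1.9×10⁻⁵
Qc = 1.9×10⁻⁵ < Kc = 1.5×10⁻⁴: net forward reaction.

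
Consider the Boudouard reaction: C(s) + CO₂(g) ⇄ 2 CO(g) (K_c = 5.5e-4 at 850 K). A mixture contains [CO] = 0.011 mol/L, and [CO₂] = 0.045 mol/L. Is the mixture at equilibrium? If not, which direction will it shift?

(C is a pure solid — omitted from Q_c.)
Q_c = [CO]² / [CO₂] = (0.011)² / (0.045) = 0.0027
Q_c = 0.0027 > K_c = 5.5e-4: net reverse reaction.

no; Q > K, reaction proceeds in reverse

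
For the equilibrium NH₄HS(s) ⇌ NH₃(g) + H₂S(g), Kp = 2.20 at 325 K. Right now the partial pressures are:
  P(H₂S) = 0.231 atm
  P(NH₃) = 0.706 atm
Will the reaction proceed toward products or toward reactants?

(NH₄HS is a pure solid — omitted from Qp.)
Qp = P(NH₃)·P(H₂S) = (0.706)·(0.231) = 0.163
Qp = 0.163 < Kp = 2.20, so the forward reaction proceeds.

forward (toward products)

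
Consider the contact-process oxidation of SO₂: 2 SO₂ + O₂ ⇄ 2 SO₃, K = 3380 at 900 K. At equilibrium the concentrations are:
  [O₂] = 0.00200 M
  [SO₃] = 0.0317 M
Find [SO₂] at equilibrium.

At equilibrium, K = [SO₃]² / ([SO₂]²·[O₂]) = 3380.
(0.0317)² / (([SO₂])²·(0.00200)) = 3380
[SO₂]² = 1.49×10⁻⁴ ⇒ [SO₂] = 0.0122 M

[SO₂] = 0.0122 M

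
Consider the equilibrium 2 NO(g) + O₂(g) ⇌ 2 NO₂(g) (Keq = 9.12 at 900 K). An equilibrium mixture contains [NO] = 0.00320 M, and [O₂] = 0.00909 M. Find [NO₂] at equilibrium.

At equilibrium, Keq = [NO₂]² / ([NO]²·[O₂]) = 9.12.
([NO₂])² / ((0.00320)²·(0.00909)) = 9.12
[NO₂]² = 8.49×10⁻⁷ ⇒ [NO₂] = 9.21×10⁻⁴ M

[NO₂] = 9.21×10⁻⁴ M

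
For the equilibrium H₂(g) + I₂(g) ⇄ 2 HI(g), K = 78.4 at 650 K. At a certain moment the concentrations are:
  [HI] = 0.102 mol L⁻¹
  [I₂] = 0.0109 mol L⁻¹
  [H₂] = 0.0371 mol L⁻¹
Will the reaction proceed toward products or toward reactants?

forward (toward products)

Q = [HI]² / ([H₂]·[I₂]) = (0.102)² / ((0.0371)·(0.0109)) = 25.7
Q = 25.7 < K = 78.4, so the forward reaction proceeds.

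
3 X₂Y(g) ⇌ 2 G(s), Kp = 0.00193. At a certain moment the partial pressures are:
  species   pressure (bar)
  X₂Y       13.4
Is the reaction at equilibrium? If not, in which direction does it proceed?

(G is a pure solid — omitted from Qp.)
Qp = 1 / P(X₂Y)³ = 1 / (13.4)³ = 4.16×10⁻⁴
Qp = 4.16×10⁻⁴ < Kp = 0.00193, so the forward reaction proceeds.

to the right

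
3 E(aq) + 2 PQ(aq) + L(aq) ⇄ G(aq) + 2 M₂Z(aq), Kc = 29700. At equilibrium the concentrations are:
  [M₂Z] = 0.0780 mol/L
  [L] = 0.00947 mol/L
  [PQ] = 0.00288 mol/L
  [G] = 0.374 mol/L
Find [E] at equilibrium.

[E] = 0.992 mol/L

At equilibrium, Kc = [G]·[M₂Z]² / ([E]³·[PQ]²·[L]) = 29700.
(0.374)·(0.0780)² / (([E])³·(0.00288)²·(0.00947)) = 29700
[E]³ = 0.975 ⇒ [E] = 0.992 mol/L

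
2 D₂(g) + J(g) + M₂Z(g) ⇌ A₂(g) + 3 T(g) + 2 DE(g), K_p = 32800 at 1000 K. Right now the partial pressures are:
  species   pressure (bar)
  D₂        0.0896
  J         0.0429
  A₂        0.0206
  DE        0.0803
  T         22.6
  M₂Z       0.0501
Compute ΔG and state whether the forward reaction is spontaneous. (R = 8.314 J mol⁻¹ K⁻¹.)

ΔG = 8.29 kJ/mol; the forward reaction is non-spontaneous

Q_p = P(A₂)·P(T)³·P(DE)² / (P(D₂)²·P(J)·P(M₂Z)) = (0.0206)·(22.6)³·(0.0803)² / ((0.0896)²·(0.0429)·(0.0501)) = 88900
ΔG = RT ln(Q_p/K_p) = (8.314 J mol⁻¹ K⁻¹)(1000 K) × ln(88900/32800)
   = (8.314 kJ/mol)(0.9971) = 8.29 kJ/mol
ΔG > 0, so the forward reaction is non-spontaneous (proceeds in reverse).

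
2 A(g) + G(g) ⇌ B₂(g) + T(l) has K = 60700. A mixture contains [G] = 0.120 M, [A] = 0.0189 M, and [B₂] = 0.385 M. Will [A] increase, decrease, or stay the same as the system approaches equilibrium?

decrease

(T is a pure liquid — omitted from Q.)
Q = [B₂] / ([A]²·[G]) = (0.385) / ((0.0189)²·(0.120)) = 8980
Q = 8980 < K = 60700: net forward reaction.
A is a reactant, so it decreases.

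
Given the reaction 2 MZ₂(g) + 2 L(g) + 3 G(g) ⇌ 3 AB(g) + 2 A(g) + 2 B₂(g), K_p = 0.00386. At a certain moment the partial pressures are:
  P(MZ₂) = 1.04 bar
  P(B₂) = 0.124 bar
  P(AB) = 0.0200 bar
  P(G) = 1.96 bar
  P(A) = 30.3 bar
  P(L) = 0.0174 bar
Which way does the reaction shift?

toward reactants

Q_p = P(AB)³·P(A)²·P(B₂)² / (P(MZ₂)²·P(L)²·P(G)³) = (0.0200)³·(30.3)²·(0.124)² / ((1.04)²·(0.0174)²·(1.96)³) = 0.0458
Q_p = 0.0458 > K_p = 0.00386, so the reverse reaction proceeds.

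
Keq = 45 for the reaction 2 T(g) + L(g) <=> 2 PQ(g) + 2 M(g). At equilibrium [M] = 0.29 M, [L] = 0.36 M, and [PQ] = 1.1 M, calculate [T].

At equilibrium, Keq = [PQ]²·[M]² / ([T]²·[L]) = 45.
(1.1)²·(0.29)² / (([T])²·(0.36)) = 45
[T]² = 0.00628 ⇒ [T] = 0.079 M

[T] = 0.079 M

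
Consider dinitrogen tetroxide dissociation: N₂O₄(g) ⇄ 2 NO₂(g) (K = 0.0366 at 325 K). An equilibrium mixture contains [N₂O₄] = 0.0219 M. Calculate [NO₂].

At equilibrium, K = [NO₂]² / [N₂O₄] = 0.0366.
([NO₂])² / (0.0219) = 0.0366
[NO₂]² = 8.02e-4 ⇒ [NO₂] = 0.0283 M

[NO₂] = 0.0283 M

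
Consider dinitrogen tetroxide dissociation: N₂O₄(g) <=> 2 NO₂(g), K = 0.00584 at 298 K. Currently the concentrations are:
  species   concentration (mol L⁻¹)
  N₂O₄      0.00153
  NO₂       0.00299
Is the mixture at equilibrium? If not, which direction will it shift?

yes, at equilibrium

Q = [NO₂]² / [N₂O₄] = (0.00299)² / (0.00153) = 0.00584
Q = 0.00584 = K; the system is at equilibrium.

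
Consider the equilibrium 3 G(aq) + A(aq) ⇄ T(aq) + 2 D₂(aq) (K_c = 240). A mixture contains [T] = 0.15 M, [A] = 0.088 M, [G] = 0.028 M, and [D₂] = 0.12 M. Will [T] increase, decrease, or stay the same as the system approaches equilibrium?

Q_c = [T]·[D₂]² / ([G]³·[A]) = (0.15)·(0.12)² / ((0.028)³·(0.088)) = 1100
Q_c = 1100 > K_c = 240: net reverse reaction.
T is a product, so it decreases.

decrease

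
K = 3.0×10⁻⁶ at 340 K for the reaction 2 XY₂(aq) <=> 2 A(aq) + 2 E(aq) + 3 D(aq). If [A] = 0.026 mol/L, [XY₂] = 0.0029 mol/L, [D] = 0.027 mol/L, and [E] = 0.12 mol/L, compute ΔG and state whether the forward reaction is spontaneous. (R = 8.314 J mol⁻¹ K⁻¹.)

Q = [A]²·[E]²·[D]³ / [XY₂]² = (0.026)²·(0.12)²·(0.027)³ / (0.0029)² = 2.28×10⁻⁵
ΔG = RT ln(Q/K) = (8.314 J mol⁻¹ K⁻¹)(340 K) × ln(2.28×10⁻⁵/3.0×10⁻⁶)
   = (2.827 kJ/mol)(2.028) = 5.73 kJ/mol
ΔG > 0, so the forward reaction is non-spontaneous (proceeds in reverse).

ΔG = 5.73 kJ/mol; the forward reaction is non-spontaneous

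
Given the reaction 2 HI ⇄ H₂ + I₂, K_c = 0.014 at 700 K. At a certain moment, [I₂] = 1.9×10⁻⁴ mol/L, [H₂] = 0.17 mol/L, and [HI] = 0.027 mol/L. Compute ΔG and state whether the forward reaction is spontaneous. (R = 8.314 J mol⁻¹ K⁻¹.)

ΔG = 6.70 kJ/mol; the forward reaction is non-spontaneous

Q_c = [H₂]·[I₂] / [HI]² = (0.17)·(1.9×10⁻⁴) / (0.027)² = 0.0443
ΔG = RT ln(Q_c/K_c) = (8.314 J mol⁻¹ K⁻¹)(700 K) × ln(0.0443/0.014)
   = (5.820 kJ/mol)(1.152) = 6.70 kJ/mol
ΔG > 0, so the forward reaction is non-spontaneous (proceeds in reverse).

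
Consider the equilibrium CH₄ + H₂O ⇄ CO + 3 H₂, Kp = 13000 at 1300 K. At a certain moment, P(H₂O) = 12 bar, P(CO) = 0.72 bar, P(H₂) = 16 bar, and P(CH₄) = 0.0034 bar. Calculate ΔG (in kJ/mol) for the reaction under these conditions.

ΔG = 18.5 kJ/mol

Qp = P(CO)·P(H₂)³ / (P(CH₄)·P(H₂O)) = (0.72)·(16)³ / ((0.0034)·(12)) = 72300
ΔG = RT ln(Qp/Kp) = (8.314 J mol⁻¹ K⁻¹)(1300 K) × ln(72300/13000)
   = (10.81 kJ/mol)(1.716) = 18.5 kJ/mol
ΔG > 0, so the forward reaction is non-spontaneous (proceeds in reverse).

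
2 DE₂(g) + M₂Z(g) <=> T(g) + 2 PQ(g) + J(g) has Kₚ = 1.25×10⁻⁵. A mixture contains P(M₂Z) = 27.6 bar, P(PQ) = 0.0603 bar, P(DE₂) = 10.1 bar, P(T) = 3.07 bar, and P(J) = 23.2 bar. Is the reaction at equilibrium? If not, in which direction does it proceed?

Qₚ = P(T)·P(PQ)²·P(J) / (P(DE₂)²·P(M₂Z)) = (3.07)·(0.0603)²·(23.2) / ((10.1)²·(27.6)) = 9.20×10⁻⁵
Qₚ = 9.20×10⁻⁵ > Kₚ = 1.25×10⁻⁵, so the reverse reaction proceeds.

in the reverse direction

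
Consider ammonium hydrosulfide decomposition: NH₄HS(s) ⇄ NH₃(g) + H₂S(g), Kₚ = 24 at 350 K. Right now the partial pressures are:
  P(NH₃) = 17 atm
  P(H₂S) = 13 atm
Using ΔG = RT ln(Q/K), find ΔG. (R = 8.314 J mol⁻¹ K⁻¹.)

ΔG = 6.46 kJ/mol

(NH₄HS is a pure solid — omitted from Qₚ.)
Qₚ = P(NH₃)·P(H₂S) = (17)·(13) = 221
ΔG = RT ln(Qₚ/Kₚ) = (8.314 J mol⁻¹ K⁻¹)(350 K) × ln(221/24)
   = (2.910 kJ/mol)(2.220) = 6.46 kJ/mol
ΔG > 0, so the forward reaction is non-spontaneous (proceeds in reverse).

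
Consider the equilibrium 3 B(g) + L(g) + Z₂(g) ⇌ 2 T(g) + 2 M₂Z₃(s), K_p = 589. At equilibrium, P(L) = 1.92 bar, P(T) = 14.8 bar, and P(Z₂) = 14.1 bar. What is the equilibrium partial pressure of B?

P(B) = 0.239 bar

(M₂Z₃ is a pure solid — omitted from K_p.)
At equilibrium, K_p = P(T)² / (P(B)³·P(L)·P(Z₂)) = 589.
(14.8)² / ((P(B))³·(1.92)·(14.1)) = 589
P(B)³ = 0.0137 ⇒ P(B) = 0.239 bar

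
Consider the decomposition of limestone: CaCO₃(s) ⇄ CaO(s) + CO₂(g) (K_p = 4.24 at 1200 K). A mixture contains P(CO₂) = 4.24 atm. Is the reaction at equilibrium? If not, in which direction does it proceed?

neither direction; the system is at equilibrium

(CaCO₃, CaO are pure solids — omitted from Q_p.)
Q_p = P(CO₂) = 4.24
Q_p = 4.24 = K_p, so the system is already at equilibrium.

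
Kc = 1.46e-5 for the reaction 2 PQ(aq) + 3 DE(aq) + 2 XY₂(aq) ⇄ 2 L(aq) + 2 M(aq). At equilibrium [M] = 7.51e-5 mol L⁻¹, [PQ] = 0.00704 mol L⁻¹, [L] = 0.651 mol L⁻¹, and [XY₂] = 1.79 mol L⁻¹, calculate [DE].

[DE] = 1.01 mol L⁻¹

At equilibrium, Kc = [L]²·[M]² / ([PQ]²·[DE]³·[XY₂]²) = 1.46e-5.
(0.651)²·(7.51e-5)² / ((0.00704)²·([DE])³·(1.79)²) = 1.46e-5
[DE]³ = 1.03 ⇒ [DE] = 1.01 mol L⁻¹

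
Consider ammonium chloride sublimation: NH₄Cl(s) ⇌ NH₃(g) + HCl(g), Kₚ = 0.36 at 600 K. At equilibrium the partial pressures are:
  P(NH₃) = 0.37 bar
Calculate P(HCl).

P(HCl) = 0.97 bar

(NH₄Cl is a pure solid — omitted from Kₚ.)
At equilibrium, Kₚ = P(NH₃)·P(HCl) = 0.36.
(0.37)·(P(HCl)) = 0.36
P(HCl) = 0.973 = 0.97 bar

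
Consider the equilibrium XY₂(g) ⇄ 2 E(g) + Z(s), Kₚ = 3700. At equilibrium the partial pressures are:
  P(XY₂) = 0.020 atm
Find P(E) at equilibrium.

P(E) = 8.6 atm

(Z is a pure solid — omitted from Kₚ.)
At equilibrium, Kₚ = P(E)² / P(XY₂) = 3700.
(P(E))² / (0.020) = 3700
P(E)² = 74.0 ⇒ P(E) = 8.6 atm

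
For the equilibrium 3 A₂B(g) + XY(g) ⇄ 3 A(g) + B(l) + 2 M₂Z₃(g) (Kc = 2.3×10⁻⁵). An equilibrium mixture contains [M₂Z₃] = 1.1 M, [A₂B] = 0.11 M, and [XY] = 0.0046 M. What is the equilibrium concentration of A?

[A] = 4.9×10⁻⁴ M

(B is a pure liquid — omitted from Kc.)
At equilibrium, Kc = [A]³·[M₂Z₃]² / ([A₂B]³·[XY]) = 2.3×10⁻⁵.
([A])³·(1.1)² / ((0.11)³·(0.0046)) = 2.3×10⁻⁵
[A]³ = 1.16×10⁻¹⁰ ⇒ [A] = 4.9×10⁻⁴ M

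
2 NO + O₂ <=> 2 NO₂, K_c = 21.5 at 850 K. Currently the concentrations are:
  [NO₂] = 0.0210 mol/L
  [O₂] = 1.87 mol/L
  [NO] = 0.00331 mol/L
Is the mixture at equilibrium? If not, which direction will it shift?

yes, at equilibrium

Q_c = [NO₂]² / ([NO]²·[O₂]) = (0.0210)² / ((0.00331)²·(1.87)) = 21.5
Q_c = 21.5 = K_c; the system is at equilibrium.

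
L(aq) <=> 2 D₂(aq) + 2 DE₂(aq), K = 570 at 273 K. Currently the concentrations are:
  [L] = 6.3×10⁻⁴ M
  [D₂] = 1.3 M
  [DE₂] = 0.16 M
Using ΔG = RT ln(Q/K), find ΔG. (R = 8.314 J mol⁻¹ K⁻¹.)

Q = [D₂]²·[DE₂]² / [L] = (1.3)²·(0.16)² / (6.3×10⁻⁴) = 68.7
ΔG = RT ln(Q/K) = (8.314 J mol⁻¹ K⁻¹)(273 K) × ln(68.7/570)
   = (2.270 kJ/mol)(-2.116) = -4.80 kJ/mol
ΔG < 0, so the forward reaction is spontaneous (proceeds forward).

ΔG = -4.80 kJ/mol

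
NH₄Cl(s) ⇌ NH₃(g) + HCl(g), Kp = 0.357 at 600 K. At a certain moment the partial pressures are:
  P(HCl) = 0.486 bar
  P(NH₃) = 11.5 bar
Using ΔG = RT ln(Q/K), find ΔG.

(NH₄Cl is a pure solid — omitted from Qp.)
Qp = P(NH₃)·P(HCl) = (11.5)·(0.486) = 5.59
ΔG = RT ln(Qp/Kp) = (8.314 J mol⁻¹ K⁻¹)(600 K) × ln(5.59/0.357)
   = (4.988 kJ/mol)(2.751) = 13.7 kJ/mol
ΔG > 0, so the forward reaction is non-spontaneous (proceeds in reverse).

ΔG = 13.7 kJ/mol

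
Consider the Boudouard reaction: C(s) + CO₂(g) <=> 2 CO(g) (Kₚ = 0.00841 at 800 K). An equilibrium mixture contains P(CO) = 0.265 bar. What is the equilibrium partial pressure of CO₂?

(C is a pure solid — omitted from Kₚ.)
At equilibrium, Kₚ = P(CO)² / P(CO₂) = 0.00841.
(0.265)² / (P(CO₂)) = 0.00841
P(CO₂) = 8.35 bar

P(CO₂) = 8.35 bar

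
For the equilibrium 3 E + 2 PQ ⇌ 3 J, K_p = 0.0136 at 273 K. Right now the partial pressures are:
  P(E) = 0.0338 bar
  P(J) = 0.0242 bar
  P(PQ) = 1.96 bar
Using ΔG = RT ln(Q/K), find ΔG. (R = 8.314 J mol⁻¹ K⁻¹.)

Q_p = P(J)³ / (P(E)³·P(PQ)²) = (0.0242)³ / ((0.0338)³·(1.96)²) = 0.0955
ΔG = RT ln(Q_p/K_p) = (8.314 J mol⁻¹ K⁻¹)(273 K) × ln(0.0955/0.0136)
   = (2.270 kJ/mol)(1.949) = 4.42 kJ/mol
ΔG > 0, so the forward reaction is non-spontaneous (proceeds in reverse).

ΔG = 4.42 kJ/mol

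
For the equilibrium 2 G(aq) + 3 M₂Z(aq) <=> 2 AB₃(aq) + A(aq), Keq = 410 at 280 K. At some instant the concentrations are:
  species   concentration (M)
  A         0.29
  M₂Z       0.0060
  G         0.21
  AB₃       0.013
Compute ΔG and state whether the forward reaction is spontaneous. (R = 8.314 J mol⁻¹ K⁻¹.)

Q = [AB₃]²·[A] / ([G]²·[M₂Z]³) = (0.013)²·(0.29) / ((0.21)²·(0.0060)³) = 5150
ΔG = RT ln(Q/Keq) = (8.314 J mol⁻¹ K⁻¹)(280 K) × ln(5150/410)
   = (2.328 kJ/mol)(2.531) = 5.89 kJ/mol
ΔG > 0, so the forward reaction is non-spontaneous (proceeds in reverse).

ΔG = 5.89 kJ/mol; the forward reaction is non-spontaneous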